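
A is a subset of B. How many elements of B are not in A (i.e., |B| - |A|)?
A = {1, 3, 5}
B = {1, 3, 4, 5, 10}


Set A = {1, 3, 5}, |A| = 3
Set B = {1, 3, 4, 5, 10}, |B| = 5
Since A ⊆ B: B \ A = {4, 10}
|B| - |A| = 5 - 3 = 2

2


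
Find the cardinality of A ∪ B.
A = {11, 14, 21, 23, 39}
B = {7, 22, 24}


Set A = {11, 14, 21, 23, 39}, |A| = 5
Set B = {7, 22, 24}, |B| = 3
A ∩ B = {}, |A ∩ B| = 0
|A ∪ B| = |A| + |B| - |A ∩ B| = 5 + 3 - 0 = 8

8


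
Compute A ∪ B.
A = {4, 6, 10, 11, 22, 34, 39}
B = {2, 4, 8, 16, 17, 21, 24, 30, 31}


Set A = {4, 6, 10, 11, 22, 34, 39}
Set B = {2, 4, 8, 16, 17, 21, 24, 30, 31}
A ∪ B includes all elements in either set.
Elements from A: {4, 6, 10, 11, 22, 34, 39}
Elements from B not already included: {2, 8, 16, 17, 21, 24, 30, 31}
A ∪ B = {2, 4, 6, 8, 10, 11, 16, 17, 21, 22, 24, 30, 31, 34, 39}

{2, 4, 6, 8, 10, 11, 16, 17, 21, 22, 24, 30, 31, 34, 39}


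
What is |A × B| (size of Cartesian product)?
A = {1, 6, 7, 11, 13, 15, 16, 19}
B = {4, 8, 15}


Set A = {1, 6, 7, 11, 13, 15, 16, 19} has 8 elements.
Set B = {4, 8, 15} has 3 elements.
|A × B| = |A| × |B| = 8 × 3 = 24

24


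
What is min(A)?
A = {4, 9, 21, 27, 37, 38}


Set A = {4, 9, 21, 27, 37, 38}
Elements in ascending order: 4, 9, 21, 27, 37, 38
The smallest element is 4.

4


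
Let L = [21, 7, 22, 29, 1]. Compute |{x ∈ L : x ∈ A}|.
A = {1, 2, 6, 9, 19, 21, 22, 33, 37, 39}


Set A = {1, 2, 6, 9, 19, 21, 22, 33, 37, 39}
Candidates: [21, 7, 22, 29, 1]
Check each candidate:
21 ∈ A, 7 ∉ A, 22 ∈ A, 29 ∉ A, 1 ∈ A
Count of candidates in A: 3

3


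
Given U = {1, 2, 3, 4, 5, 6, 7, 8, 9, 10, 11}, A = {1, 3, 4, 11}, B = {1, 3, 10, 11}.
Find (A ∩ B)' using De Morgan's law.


U = {1, 2, 3, 4, 5, 6, 7, 8, 9, 10, 11}
A = {1, 3, 4, 11}, B = {1, 3, 10, 11}
A ∩ B = {1, 3, 11}
(A ∩ B)' = U \ (A ∩ B) = {2, 4, 5, 6, 7, 8, 9, 10}
Verification via A' ∪ B': A' = {2, 5, 6, 7, 8, 9, 10}, B' = {2, 4, 5, 6, 7, 8, 9}
A' ∪ B' = {2, 4, 5, 6, 7, 8, 9, 10} ✓

{2, 4, 5, 6, 7, 8, 9, 10}


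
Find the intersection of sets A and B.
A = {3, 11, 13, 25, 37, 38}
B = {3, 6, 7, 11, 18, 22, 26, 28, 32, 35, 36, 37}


Set A = {3, 11, 13, 25, 37, 38}
Set B = {3, 6, 7, 11, 18, 22, 26, 28, 32, 35, 36, 37}
A ∩ B includes only elements in both sets.
Check each element of A against B:
3 ✓, 11 ✓, 13 ✗, 25 ✗, 37 ✓, 38 ✗
A ∩ B = {3, 11, 37}

{3, 11, 37}


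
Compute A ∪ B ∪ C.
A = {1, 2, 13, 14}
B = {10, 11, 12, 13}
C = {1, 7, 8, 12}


Set A = {1, 2, 13, 14}
Set B = {10, 11, 12, 13}
Set C = {1, 7, 8, 12}
First, A ∪ B = {1, 2, 10, 11, 12, 13, 14}
Then, (A ∪ B) ∪ C = {1, 2, 7, 8, 10, 11, 12, 13, 14}

{1, 2, 7, 8, 10, 11, 12, 13, 14}


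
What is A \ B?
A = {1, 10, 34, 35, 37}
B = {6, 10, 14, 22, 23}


Set A = {1, 10, 34, 35, 37}
Set B = {6, 10, 14, 22, 23}
A \ B includes elements in A that are not in B.
Check each element of A:
1 (not in B, keep), 10 (in B, remove), 34 (not in B, keep), 35 (not in B, keep), 37 (not in B, keep)
A \ B = {1, 34, 35, 37}

{1, 34, 35, 37}


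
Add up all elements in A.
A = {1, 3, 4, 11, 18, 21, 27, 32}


Set A = {1, 3, 4, 11, 18, 21, 27, 32}
Sum = 1 + 3 + 4 + 11 + 18 + 21 + 27 + 32 = 117

117


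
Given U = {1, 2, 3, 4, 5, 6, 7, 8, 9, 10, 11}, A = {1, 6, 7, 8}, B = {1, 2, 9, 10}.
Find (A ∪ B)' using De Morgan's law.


U = {1, 2, 3, 4, 5, 6, 7, 8, 9, 10, 11}
A = {1, 6, 7, 8}, B = {1, 2, 9, 10}
A ∪ B = {1, 2, 6, 7, 8, 9, 10}
(A ∪ B)' = U \ (A ∪ B) = {3, 4, 5, 11}
Verification via A' ∩ B': A' = {2, 3, 4, 5, 9, 10, 11}, B' = {3, 4, 5, 6, 7, 8, 11}
A' ∩ B' = {3, 4, 5, 11} ✓

{3, 4, 5, 11}


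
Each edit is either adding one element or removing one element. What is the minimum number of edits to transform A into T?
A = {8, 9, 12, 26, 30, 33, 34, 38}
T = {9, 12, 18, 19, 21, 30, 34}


Set A = {8, 9, 12, 26, 30, 33, 34, 38}
Set T = {9, 12, 18, 19, 21, 30, 34}
Elements to remove from A (in A, not in T): {8, 26, 33, 38} → 4 removals
Elements to add to A (in T, not in A): {18, 19, 21} → 3 additions
Total edits = 4 + 3 = 7

7


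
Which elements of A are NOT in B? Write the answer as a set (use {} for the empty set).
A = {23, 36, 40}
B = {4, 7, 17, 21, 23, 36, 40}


Set A = {23, 36, 40}
Set B = {4, 7, 17, 21, 23, 36, 40}
Check each element of A against B:
23 ∈ B, 36 ∈ B, 40 ∈ B
Elements of A not in B: {}

{}


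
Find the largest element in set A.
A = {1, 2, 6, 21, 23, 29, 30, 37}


Set A = {1, 2, 6, 21, 23, 29, 30, 37}
Elements in ascending order: 1, 2, 6, 21, 23, 29, 30, 37
The largest element is 37.

37


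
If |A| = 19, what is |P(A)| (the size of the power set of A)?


The set has 19 elements.
The power set contains all possible subsets.
|P(A)| = 2^|A| = 2^19 = 524288

524288


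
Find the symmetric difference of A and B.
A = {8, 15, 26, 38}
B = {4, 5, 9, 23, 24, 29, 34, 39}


Set A = {8, 15, 26, 38}
Set B = {4, 5, 9, 23, 24, 29, 34, 39}
A △ B = (A \ B) ∪ (B \ A)
Elements in A but not B: {8, 15, 26, 38}
Elements in B but not A: {4, 5, 9, 23, 24, 29, 34, 39}
A △ B = {4, 5, 8, 9, 15, 23, 24, 26, 29, 34, 38, 39}

{4, 5, 8, 9, 15, 23, 24, 26, 29, 34, 38, 39}


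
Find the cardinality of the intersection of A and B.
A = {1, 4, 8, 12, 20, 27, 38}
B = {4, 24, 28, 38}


Set A = {1, 4, 8, 12, 20, 27, 38}
Set B = {4, 24, 28, 38}
A ∩ B = {4, 38}
|A ∩ B| = 2

2


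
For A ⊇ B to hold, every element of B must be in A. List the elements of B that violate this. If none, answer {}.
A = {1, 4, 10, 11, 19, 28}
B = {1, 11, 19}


Set A = {1, 4, 10, 11, 19, 28}
Set B = {1, 11, 19}
Check each element of B against A:
1 ∈ A, 11 ∈ A, 19 ∈ A
Elements of B not in A: {}

{}


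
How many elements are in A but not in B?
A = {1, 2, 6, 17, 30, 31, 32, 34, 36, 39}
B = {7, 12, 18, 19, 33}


Set A = {1, 2, 6, 17, 30, 31, 32, 34, 36, 39}
Set B = {7, 12, 18, 19, 33}
A \ B = {1, 2, 6, 17, 30, 31, 32, 34, 36, 39}
|A \ B| = 10

10


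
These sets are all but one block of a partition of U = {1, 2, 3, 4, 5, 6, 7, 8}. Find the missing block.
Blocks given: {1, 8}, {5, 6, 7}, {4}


U = {1, 2, 3, 4, 5, 6, 7, 8}
Shown blocks: {1, 8}, {5, 6, 7}, {4}
A partition's blocks are pairwise disjoint and cover U, so the missing block = U \ (union of shown blocks).
Union of shown blocks: {1, 4, 5, 6, 7, 8}
Missing block = U \ (union) = {2, 3}

{2, 3}


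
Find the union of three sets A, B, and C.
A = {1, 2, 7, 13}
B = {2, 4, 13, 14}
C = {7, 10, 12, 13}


Set A = {1, 2, 7, 13}
Set B = {2, 4, 13, 14}
Set C = {7, 10, 12, 13}
First, A ∪ B = {1, 2, 4, 7, 13, 14}
Then, (A ∪ B) ∪ C = {1, 2, 4, 7, 10, 12, 13, 14}

{1, 2, 4, 7, 10, 12, 13, 14}


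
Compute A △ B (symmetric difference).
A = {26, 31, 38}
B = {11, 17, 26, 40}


Set A = {26, 31, 38}
Set B = {11, 17, 26, 40}
A △ B = (A \ B) ∪ (B \ A)
Elements in A but not B: {31, 38}
Elements in B but not A: {11, 17, 40}
A △ B = {11, 17, 31, 38, 40}

{11, 17, 31, 38, 40}


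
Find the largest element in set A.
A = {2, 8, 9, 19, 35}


Set A = {2, 8, 9, 19, 35}
Elements in ascending order: 2, 8, 9, 19, 35
The largest element is 35.

35


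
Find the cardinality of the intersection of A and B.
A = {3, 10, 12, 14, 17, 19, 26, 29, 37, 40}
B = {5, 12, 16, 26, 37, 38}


Set A = {3, 10, 12, 14, 17, 19, 26, 29, 37, 40}
Set B = {5, 12, 16, 26, 37, 38}
A ∩ B = {12, 26, 37}
|A ∩ B| = 3

3


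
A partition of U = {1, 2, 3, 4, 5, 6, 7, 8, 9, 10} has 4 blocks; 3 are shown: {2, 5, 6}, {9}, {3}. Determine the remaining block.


U = {1, 2, 3, 4, 5, 6, 7, 8, 9, 10}
Shown blocks: {2, 5, 6}, {9}, {3}
A partition's blocks are pairwise disjoint and cover U, so the missing block = U \ (union of shown blocks).
Union of shown blocks: {2, 3, 5, 6, 9}
Missing block = U \ (union) = {1, 4, 7, 8, 10}

{1, 4, 7, 8, 10}


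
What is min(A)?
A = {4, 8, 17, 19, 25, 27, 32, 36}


Set A = {4, 8, 17, 19, 25, 27, 32, 36}
Elements in ascending order: 4, 8, 17, 19, 25, 27, 32, 36
The smallest element is 4.

4


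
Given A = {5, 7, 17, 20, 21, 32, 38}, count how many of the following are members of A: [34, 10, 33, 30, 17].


Set A = {5, 7, 17, 20, 21, 32, 38}
Candidates: [34, 10, 33, 30, 17]
Check each candidate:
34 ∉ A, 10 ∉ A, 33 ∉ A, 30 ∉ A, 17 ∈ A
Count of candidates in A: 1

1


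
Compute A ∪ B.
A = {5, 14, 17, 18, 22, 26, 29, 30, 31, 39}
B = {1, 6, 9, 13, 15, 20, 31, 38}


Set A = {5, 14, 17, 18, 22, 26, 29, 30, 31, 39}
Set B = {1, 6, 9, 13, 15, 20, 31, 38}
A ∪ B includes all elements in either set.
Elements from A: {5, 14, 17, 18, 22, 26, 29, 30, 31, 39}
Elements from B not already included: {1, 6, 9, 13, 15, 20, 38}
A ∪ B = {1, 5, 6, 9, 13, 14, 15, 17, 18, 20, 22, 26, 29, 30, 31, 38, 39}

{1, 5, 6, 9, 13, 14, 15, 17, 18, 20, 22, 26, 29, 30, 31, 38, 39}


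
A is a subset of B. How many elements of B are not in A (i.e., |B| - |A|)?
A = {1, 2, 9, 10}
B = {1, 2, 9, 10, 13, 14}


Set A = {1, 2, 9, 10}, |A| = 4
Set B = {1, 2, 9, 10, 13, 14}, |B| = 6
Since A ⊆ B: B \ A = {13, 14}
|B| - |A| = 6 - 4 = 2

2


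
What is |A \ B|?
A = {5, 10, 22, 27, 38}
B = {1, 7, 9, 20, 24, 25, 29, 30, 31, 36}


Set A = {5, 10, 22, 27, 38}
Set B = {1, 7, 9, 20, 24, 25, 29, 30, 31, 36}
A \ B = {5, 10, 22, 27, 38}
|A \ B| = 5

5


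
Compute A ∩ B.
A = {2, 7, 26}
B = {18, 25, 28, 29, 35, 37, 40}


Set A = {2, 7, 26}
Set B = {18, 25, 28, 29, 35, 37, 40}
A ∩ B includes only elements in both sets.
Check each element of A against B:
2 ✗, 7 ✗, 26 ✗
A ∩ B = {}

{}


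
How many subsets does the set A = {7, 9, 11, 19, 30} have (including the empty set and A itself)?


Set A = {7, 9, 11, 19, 30}
|A| = 5
The power set P(A) contains all subsets of A.
|P(A)| = 2^|A| = 2^5 = 32

32


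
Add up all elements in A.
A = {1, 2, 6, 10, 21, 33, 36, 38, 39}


Set A = {1, 2, 6, 10, 21, 33, 36, 38, 39}
Sum = 1 + 2 + 6 + 10 + 21 + 33 + 36 + 38 + 39 = 186

186


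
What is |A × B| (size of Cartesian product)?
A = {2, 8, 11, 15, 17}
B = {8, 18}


Set A = {2, 8, 11, 15, 17} has 5 elements.
Set B = {8, 18} has 2 elements.
|A × B| = |A| × |B| = 5 × 2 = 10

10


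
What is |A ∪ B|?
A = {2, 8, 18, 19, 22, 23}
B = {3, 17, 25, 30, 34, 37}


Set A = {2, 8, 18, 19, 22, 23}, |A| = 6
Set B = {3, 17, 25, 30, 34, 37}, |B| = 6
A ∩ B = {}, |A ∩ B| = 0
|A ∪ B| = |A| + |B| - |A ∩ B| = 6 + 6 - 0 = 12

12


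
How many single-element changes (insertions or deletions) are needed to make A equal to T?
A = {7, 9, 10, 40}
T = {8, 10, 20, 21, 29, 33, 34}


Set A = {7, 9, 10, 40}
Set T = {8, 10, 20, 21, 29, 33, 34}
Elements to remove from A (in A, not in T): {7, 9, 40} → 3 removals
Elements to add to A (in T, not in A): {8, 20, 21, 29, 33, 34} → 6 additions
Total edits = 3 + 6 = 9

9


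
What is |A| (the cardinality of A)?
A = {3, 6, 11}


Set A = {3, 6, 11}
Listing elements: 3, 6, 11
Counting: 3 elements
|A| = 3

3


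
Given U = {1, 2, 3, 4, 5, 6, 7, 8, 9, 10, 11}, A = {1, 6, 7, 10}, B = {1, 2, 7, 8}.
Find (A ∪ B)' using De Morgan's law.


U = {1, 2, 3, 4, 5, 6, 7, 8, 9, 10, 11}
A = {1, 6, 7, 10}, B = {1, 2, 7, 8}
A ∪ B = {1, 2, 6, 7, 8, 10}
(A ∪ B)' = U \ (A ∪ B) = {3, 4, 5, 9, 11}
Verification via A' ∩ B': A' = {2, 3, 4, 5, 8, 9, 11}, B' = {3, 4, 5, 6, 9, 10, 11}
A' ∩ B' = {3, 4, 5, 9, 11} ✓

{3, 4, 5, 9, 11}


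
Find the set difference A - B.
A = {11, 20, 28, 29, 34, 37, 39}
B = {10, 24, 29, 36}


Set A = {11, 20, 28, 29, 34, 37, 39}
Set B = {10, 24, 29, 36}
A \ B includes elements in A that are not in B.
Check each element of A:
11 (not in B, keep), 20 (not in B, keep), 28 (not in B, keep), 29 (in B, remove), 34 (not in B, keep), 37 (not in B, keep), 39 (not in B, keep)
A \ B = {11, 20, 28, 34, 37, 39}

{11, 20, 28, 34, 37, 39}


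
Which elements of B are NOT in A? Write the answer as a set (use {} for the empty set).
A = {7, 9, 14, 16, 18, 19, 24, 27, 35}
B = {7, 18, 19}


Set A = {7, 9, 14, 16, 18, 19, 24, 27, 35}
Set B = {7, 18, 19}
Check each element of B against A:
7 ∈ A, 18 ∈ A, 19 ∈ A
Elements of B not in A: {}

{}


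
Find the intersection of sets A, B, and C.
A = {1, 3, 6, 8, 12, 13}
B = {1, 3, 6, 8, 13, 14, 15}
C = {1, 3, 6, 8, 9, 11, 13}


Set A = {1, 3, 6, 8, 12, 13}
Set B = {1, 3, 6, 8, 13, 14, 15}
Set C = {1, 3, 6, 8, 9, 11, 13}
First, A ∩ B = {1, 3, 6, 8, 13}
Then, (A ∩ B) ∩ C = {1, 3, 6, 8, 13}

{1, 3, 6, 8, 13}


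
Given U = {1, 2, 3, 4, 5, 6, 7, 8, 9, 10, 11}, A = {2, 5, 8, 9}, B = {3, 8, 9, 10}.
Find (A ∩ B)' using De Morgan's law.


U = {1, 2, 3, 4, 5, 6, 7, 8, 9, 10, 11}
A = {2, 5, 8, 9}, B = {3, 8, 9, 10}
A ∩ B = {8, 9}
(A ∩ B)' = U \ (A ∩ B) = {1, 2, 3, 4, 5, 6, 7, 10, 11}
Verification via A' ∪ B': A' = {1, 3, 4, 6, 7, 10, 11}, B' = {1, 2, 4, 5, 6, 7, 11}
A' ∪ B' = {1, 2, 3, 4, 5, 6, 7, 10, 11} ✓

{1, 2, 3, 4, 5, 6, 7, 10, 11}


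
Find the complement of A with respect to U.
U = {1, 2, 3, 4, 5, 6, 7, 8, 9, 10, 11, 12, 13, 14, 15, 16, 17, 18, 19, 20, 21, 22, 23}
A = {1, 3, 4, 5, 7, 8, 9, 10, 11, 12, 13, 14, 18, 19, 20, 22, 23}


Universal set U = {1, 2, 3, 4, 5, 6, 7, 8, 9, 10, 11, 12, 13, 14, 15, 16, 17, 18, 19, 20, 21, 22, 23}
Set A = {1, 3, 4, 5, 7, 8, 9, 10, 11, 12, 13, 14, 18, 19, 20, 22, 23}
A' = U \ A = elements in U but not in A
Checking each element of U:
1 (in A, exclude), 2 (not in A, include), 3 (in A, exclude), 4 (in A, exclude), 5 (in A, exclude), 6 (not in A, include), 7 (in A, exclude), 8 (in A, exclude), 9 (in A, exclude), 10 (in A, exclude), 11 (in A, exclude), 12 (in A, exclude), 13 (in A, exclude), 14 (in A, exclude), 15 (not in A, include), 16 (not in A, include), 17 (not in A, include), 18 (in A, exclude), 19 (in A, exclude), 20 (in A, exclude), 21 (not in A, include), 22 (in A, exclude), 23 (in A, exclude)
A' = {2, 6, 15, 16, 17, 21}

{2, 6, 15, 16, 17, 21}


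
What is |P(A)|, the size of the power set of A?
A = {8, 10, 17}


Set A = {8, 10, 17}
|A| = 3
The power set P(A) contains all subsets of A.
|P(A)| = 2^|A| = 2^3 = 8

8


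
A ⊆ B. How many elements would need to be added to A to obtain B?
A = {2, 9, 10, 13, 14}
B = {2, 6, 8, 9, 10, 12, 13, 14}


Set A = {2, 9, 10, 13, 14}, |A| = 5
Set B = {2, 6, 8, 9, 10, 12, 13, 14}, |B| = 8
Since A ⊆ B: B \ A = {6, 8, 12}
|B| - |A| = 8 - 5 = 3

3


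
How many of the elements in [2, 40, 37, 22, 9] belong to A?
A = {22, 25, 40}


Set A = {22, 25, 40}
Candidates: [2, 40, 37, 22, 9]
Check each candidate:
2 ∉ A, 40 ∈ A, 37 ∉ A, 22 ∈ A, 9 ∉ A
Count of candidates in A: 2

2


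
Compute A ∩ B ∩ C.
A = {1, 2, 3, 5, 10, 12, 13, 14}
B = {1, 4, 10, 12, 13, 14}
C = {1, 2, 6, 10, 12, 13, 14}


Set A = {1, 2, 3, 5, 10, 12, 13, 14}
Set B = {1, 4, 10, 12, 13, 14}
Set C = {1, 2, 6, 10, 12, 13, 14}
First, A ∩ B = {1, 10, 12, 13, 14}
Then, (A ∩ B) ∩ C = {1, 10, 12, 13, 14}

{1, 10, 12, 13, 14}


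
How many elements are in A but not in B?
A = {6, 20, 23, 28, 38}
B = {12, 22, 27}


Set A = {6, 20, 23, 28, 38}
Set B = {12, 22, 27}
A \ B = {6, 20, 23, 28, 38}
|A \ B| = 5

5


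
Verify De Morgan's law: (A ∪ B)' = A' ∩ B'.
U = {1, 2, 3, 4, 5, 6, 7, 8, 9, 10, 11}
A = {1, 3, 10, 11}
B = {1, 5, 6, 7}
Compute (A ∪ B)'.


U = {1, 2, 3, 4, 5, 6, 7, 8, 9, 10, 11}
A = {1, 3, 10, 11}, B = {1, 5, 6, 7}
A ∪ B = {1, 3, 5, 6, 7, 10, 11}
(A ∪ B)' = U \ (A ∪ B) = {2, 4, 8, 9}
Verification via A' ∩ B': A' = {2, 4, 5, 6, 7, 8, 9}, B' = {2, 3, 4, 8, 9, 10, 11}
A' ∩ B' = {2, 4, 8, 9} ✓

{2, 4, 8, 9}


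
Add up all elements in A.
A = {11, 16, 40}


Set A = {11, 16, 40}
Sum = 11 + 16 + 40 = 67

67


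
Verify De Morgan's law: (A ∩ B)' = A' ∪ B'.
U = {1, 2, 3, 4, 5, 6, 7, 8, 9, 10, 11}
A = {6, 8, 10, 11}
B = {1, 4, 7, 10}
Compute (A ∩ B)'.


U = {1, 2, 3, 4, 5, 6, 7, 8, 9, 10, 11}
A = {6, 8, 10, 11}, B = {1, 4, 7, 10}
A ∩ B = {10}
(A ∩ B)' = U \ (A ∩ B) = {1, 2, 3, 4, 5, 6, 7, 8, 9, 11}
Verification via A' ∪ B': A' = {1, 2, 3, 4, 5, 7, 9}, B' = {2, 3, 5, 6, 8, 9, 11}
A' ∪ B' = {1, 2, 3, 4, 5, 6, 7, 8, 9, 11} ✓

{1, 2, 3, 4, 5, 6, 7, 8, 9, 11}


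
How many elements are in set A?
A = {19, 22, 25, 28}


Set A = {19, 22, 25, 28}
Listing elements: 19, 22, 25, 28
Counting: 4 elements
|A| = 4

4


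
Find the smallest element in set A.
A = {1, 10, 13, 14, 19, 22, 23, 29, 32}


Set A = {1, 10, 13, 14, 19, 22, 23, 29, 32}
Elements in ascending order: 1, 10, 13, 14, 19, 22, 23, 29, 32
The smallest element is 1.

1


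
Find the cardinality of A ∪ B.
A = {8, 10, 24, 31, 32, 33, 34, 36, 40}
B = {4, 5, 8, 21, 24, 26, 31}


Set A = {8, 10, 24, 31, 32, 33, 34, 36, 40}, |A| = 9
Set B = {4, 5, 8, 21, 24, 26, 31}, |B| = 7
A ∩ B = {8, 24, 31}, |A ∩ B| = 3
|A ∪ B| = |A| + |B| - |A ∩ B| = 9 + 7 - 3 = 13

13


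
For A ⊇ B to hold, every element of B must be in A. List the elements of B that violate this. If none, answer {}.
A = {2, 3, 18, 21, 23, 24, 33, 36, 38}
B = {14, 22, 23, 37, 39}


Set A = {2, 3, 18, 21, 23, 24, 33, 36, 38}
Set B = {14, 22, 23, 37, 39}
Check each element of B against A:
14 ∉ A (include), 22 ∉ A (include), 23 ∈ A, 37 ∉ A (include), 39 ∉ A (include)
Elements of B not in A: {14, 22, 37, 39}

{14, 22, 37, 39}


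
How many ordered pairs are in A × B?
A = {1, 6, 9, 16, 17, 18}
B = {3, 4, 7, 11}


Set A = {1, 6, 9, 16, 17, 18} has 6 elements.
Set B = {3, 4, 7, 11} has 4 elements.
|A × B| = |A| × |B| = 6 × 4 = 24

24


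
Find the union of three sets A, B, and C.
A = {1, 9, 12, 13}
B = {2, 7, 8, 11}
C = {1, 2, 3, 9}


Set A = {1, 9, 12, 13}
Set B = {2, 7, 8, 11}
Set C = {1, 2, 3, 9}
First, A ∪ B = {1, 2, 7, 8, 9, 11, 12, 13}
Then, (A ∪ B) ∪ C = {1, 2, 3, 7, 8, 9, 11, 12, 13}

{1, 2, 3, 7, 8, 9, 11, 12, 13}


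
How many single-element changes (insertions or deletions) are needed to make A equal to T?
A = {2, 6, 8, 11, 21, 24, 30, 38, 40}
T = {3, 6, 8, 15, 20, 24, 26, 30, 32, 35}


Set A = {2, 6, 8, 11, 21, 24, 30, 38, 40}
Set T = {3, 6, 8, 15, 20, 24, 26, 30, 32, 35}
Elements to remove from A (in A, not in T): {2, 11, 21, 38, 40} → 5 removals
Elements to add to A (in T, not in A): {3, 15, 20, 26, 32, 35} → 6 additions
Total edits = 5 + 6 = 11

11


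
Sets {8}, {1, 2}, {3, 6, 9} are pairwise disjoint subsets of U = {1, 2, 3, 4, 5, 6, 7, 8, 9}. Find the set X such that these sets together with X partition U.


U = {1, 2, 3, 4, 5, 6, 7, 8, 9}
Shown blocks: {8}, {1, 2}, {3, 6, 9}
A partition's blocks are pairwise disjoint and cover U, so the missing block = U \ (union of shown blocks).
Union of shown blocks: {1, 2, 3, 6, 8, 9}
Missing block = U \ (union) = {4, 5, 7}

{4, 5, 7}


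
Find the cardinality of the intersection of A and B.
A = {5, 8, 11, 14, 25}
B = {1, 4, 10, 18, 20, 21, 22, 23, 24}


Set A = {5, 8, 11, 14, 25}
Set B = {1, 4, 10, 18, 20, 21, 22, 23, 24}
A ∩ B = {}
|A ∩ B| = 0

0


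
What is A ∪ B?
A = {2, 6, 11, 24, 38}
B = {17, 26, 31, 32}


Set A = {2, 6, 11, 24, 38}
Set B = {17, 26, 31, 32}
A ∪ B includes all elements in either set.
Elements from A: {2, 6, 11, 24, 38}
Elements from B not already included: {17, 26, 31, 32}
A ∪ B = {2, 6, 11, 17, 24, 26, 31, 32, 38}

{2, 6, 11, 17, 24, 26, 31, 32, 38}


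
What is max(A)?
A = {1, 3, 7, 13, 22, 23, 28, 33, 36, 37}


Set A = {1, 3, 7, 13, 22, 23, 28, 33, 36, 37}
Elements in ascending order: 1, 3, 7, 13, 22, 23, 28, 33, 36, 37
The largest element is 37.

37


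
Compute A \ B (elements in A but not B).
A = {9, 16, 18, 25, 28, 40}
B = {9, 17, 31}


Set A = {9, 16, 18, 25, 28, 40}
Set B = {9, 17, 31}
A \ B includes elements in A that are not in B.
Check each element of A:
9 (in B, remove), 16 (not in B, keep), 18 (not in B, keep), 25 (not in B, keep), 28 (not in B, keep), 40 (not in B, keep)
A \ B = {16, 18, 25, 28, 40}

{16, 18, 25, 28, 40}


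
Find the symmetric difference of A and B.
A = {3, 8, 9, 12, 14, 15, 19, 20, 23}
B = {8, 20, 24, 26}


Set A = {3, 8, 9, 12, 14, 15, 19, 20, 23}
Set B = {8, 20, 24, 26}
A △ B = (A \ B) ∪ (B \ A)
Elements in A but not B: {3, 9, 12, 14, 15, 19, 23}
Elements in B but not A: {24, 26}
A △ B = {3, 9, 12, 14, 15, 19, 23, 24, 26}

{3, 9, 12, 14, 15, 19, 23, 24, 26}


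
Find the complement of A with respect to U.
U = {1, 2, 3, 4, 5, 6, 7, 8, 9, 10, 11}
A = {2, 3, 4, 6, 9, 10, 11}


Universal set U = {1, 2, 3, 4, 5, 6, 7, 8, 9, 10, 11}
Set A = {2, 3, 4, 6, 9, 10, 11}
A' = U \ A = elements in U but not in A
Checking each element of U:
1 (not in A, include), 2 (in A, exclude), 3 (in A, exclude), 4 (in A, exclude), 5 (not in A, include), 6 (in A, exclude), 7 (not in A, include), 8 (not in A, include), 9 (in A, exclude), 10 (in A, exclude), 11 (in A, exclude)
A' = {1, 5, 7, 8}

{1, 5, 7, 8}


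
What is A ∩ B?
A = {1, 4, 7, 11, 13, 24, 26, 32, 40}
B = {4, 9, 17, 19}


Set A = {1, 4, 7, 11, 13, 24, 26, 32, 40}
Set B = {4, 9, 17, 19}
A ∩ B includes only elements in both sets.
Check each element of A against B:
1 ✗, 4 ✓, 7 ✗, 11 ✗, 13 ✗, 24 ✗, 26 ✗, 32 ✗, 40 ✗
A ∩ B = {4}

{4}


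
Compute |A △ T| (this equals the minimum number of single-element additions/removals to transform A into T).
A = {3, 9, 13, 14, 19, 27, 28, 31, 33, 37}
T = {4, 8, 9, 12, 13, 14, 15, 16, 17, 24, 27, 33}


Set A = {3, 9, 13, 14, 19, 27, 28, 31, 33, 37}
Set T = {4, 8, 9, 12, 13, 14, 15, 16, 17, 24, 27, 33}
Elements to remove from A (in A, not in T): {3, 19, 28, 31, 37} → 5 removals
Elements to add to A (in T, not in A): {4, 8, 12, 15, 16, 17, 24} → 7 additions
Total edits = 5 + 7 = 12

12


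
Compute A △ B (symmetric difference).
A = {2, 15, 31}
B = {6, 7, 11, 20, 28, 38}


Set A = {2, 15, 31}
Set B = {6, 7, 11, 20, 28, 38}
A △ B = (A \ B) ∪ (B \ A)
Elements in A but not B: {2, 15, 31}
Elements in B but not A: {6, 7, 11, 20, 28, 38}
A △ B = {2, 6, 7, 11, 15, 20, 28, 31, 38}

{2, 6, 7, 11, 15, 20, 28, 31, 38}


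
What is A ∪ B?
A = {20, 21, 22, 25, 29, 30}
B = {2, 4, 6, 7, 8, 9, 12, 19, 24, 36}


Set A = {20, 21, 22, 25, 29, 30}
Set B = {2, 4, 6, 7, 8, 9, 12, 19, 24, 36}
A ∪ B includes all elements in either set.
Elements from A: {20, 21, 22, 25, 29, 30}
Elements from B not already included: {2, 4, 6, 7, 8, 9, 12, 19, 24, 36}
A ∪ B = {2, 4, 6, 7, 8, 9, 12, 19, 20, 21, 22, 24, 25, 29, 30, 36}

{2, 4, 6, 7, 8, 9, 12, 19, 20, 21, 22, 24, 25, 29, 30, 36}


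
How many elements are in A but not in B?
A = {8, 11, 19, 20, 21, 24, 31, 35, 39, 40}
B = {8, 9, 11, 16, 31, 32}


Set A = {8, 11, 19, 20, 21, 24, 31, 35, 39, 40}
Set B = {8, 9, 11, 16, 31, 32}
A \ B = {19, 20, 21, 24, 35, 39, 40}
|A \ B| = 7

7


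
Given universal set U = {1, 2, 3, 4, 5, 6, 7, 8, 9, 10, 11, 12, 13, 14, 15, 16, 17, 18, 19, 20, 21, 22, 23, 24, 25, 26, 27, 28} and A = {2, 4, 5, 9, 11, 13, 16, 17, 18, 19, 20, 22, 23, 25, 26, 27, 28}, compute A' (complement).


Universal set U = {1, 2, 3, 4, 5, 6, 7, 8, 9, 10, 11, 12, 13, 14, 15, 16, 17, 18, 19, 20, 21, 22, 23, 24, 25, 26, 27, 28}
Set A = {2, 4, 5, 9, 11, 13, 16, 17, 18, 19, 20, 22, 23, 25, 26, 27, 28}
A' = U \ A = elements in U but not in A
Checking each element of U:
1 (not in A, include), 2 (in A, exclude), 3 (not in A, include), 4 (in A, exclude), 5 (in A, exclude), 6 (not in A, include), 7 (not in A, include), 8 (not in A, include), 9 (in A, exclude), 10 (not in A, include), 11 (in A, exclude), 12 (not in A, include), 13 (in A, exclude), 14 (not in A, include), 15 (not in A, include), 16 (in A, exclude), 17 (in A, exclude), 18 (in A, exclude), 19 (in A, exclude), 20 (in A, exclude), 21 (not in A, include), 22 (in A, exclude), 23 (in A, exclude), 24 (not in A, include), 25 (in A, exclude), 26 (in A, exclude), 27 (in A, exclude), 28 (in A, exclude)
A' = {1, 3, 6, 7, 8, 10, 12, 14, 15, 21, 24}

{1, 3, 6, 7, 8, 10, 12, 14, 15, 21, 24}


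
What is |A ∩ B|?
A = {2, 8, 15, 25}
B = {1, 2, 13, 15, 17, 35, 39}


Set A = {2, 8, 15, 25}
Set B = {1, 2, 13, 15, 17, 35, 39}
A ∩ B = {2, 15}
|A ∩ B| = 2

2


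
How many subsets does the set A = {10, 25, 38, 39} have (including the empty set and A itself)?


Set A = {10, 25, 38, 39}
|A| = 4
The power set P(A) contains all subsets of A.
|P(A)| = 2^|A| = 2^4 = 16

16


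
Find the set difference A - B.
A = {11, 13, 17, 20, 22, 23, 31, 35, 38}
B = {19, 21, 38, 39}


Set A = {11, 13, 17, 20, 22, 23, 31, 35, 38}
Set B = {19, 21, 38, 39}
A \ B includes elements in A that are not in B.
Check each element of A:
11 (not in B, keep), 13 (not in B, keep), 17 (not in B, keep), 20 (not in B, keep), 22 (not in B, keep), 23 (not in B, keep), 31 (not in B, keep), 35 (not in B, keep), 38 (in B, remove)
A \ B = {11, 13, 17, 20, 22, 23, 31, 35}

{11, 13, 17, 20, 22, 23, 31, 35}


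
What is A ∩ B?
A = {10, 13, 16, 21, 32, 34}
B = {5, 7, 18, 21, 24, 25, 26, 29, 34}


Set A = {10, 13, 16, 21, 32, 34}
Set B = {5, 7, 18, 21, 24, 25, 26, 29, 34}
A ∩ B includes only elements in both sets.
Check each element of A against B:
10 ✗, 13 ✗, 16 ✗, 21 ✓, 32 ✗, 34 ✓
A ∩ B = {21, 34}

{21, 34}


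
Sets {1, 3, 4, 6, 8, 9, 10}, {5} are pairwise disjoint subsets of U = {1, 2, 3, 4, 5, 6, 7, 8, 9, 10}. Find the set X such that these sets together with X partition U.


U = {1, 2, 3, 4, 5, 6, 7, 8, 9, 10}
Shown blocks: {1, 3, 4, 6, 8, 9, 10}, {5}
A partition's blocks are pairwise disjoint and cover U, so the missing block = U \ (union of shown blocks).
Union of shown blocks: {1, 3, 4, 5, 6, 8, 9, 10}
Missing block = U \ (union) = {2, 7}

{2, 7}


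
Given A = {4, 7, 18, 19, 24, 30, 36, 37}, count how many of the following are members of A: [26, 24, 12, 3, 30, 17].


Set A = {4, 7, 18, 19, 24, 30, 36, 37}
Candidates: [26, 24, 12, 3, 30, 17]
Check each candidate:
26 ∉ A, 24 ∈ A, 12 ∉ A, 3 ∉ A, 30 ∈ A, 17 ∉ A
Count of candidates in A: 2

2


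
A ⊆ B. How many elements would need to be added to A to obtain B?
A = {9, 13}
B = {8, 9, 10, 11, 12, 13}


Set A = {9, 13}, |A| = 2
Set B = {8, 9, 10, 11, 12, 13}, |B| = 6
Since A ⊆ B: B \ A = {8, 10, 11, 12}
|B| - |A| = 6 - 2 = 4

4


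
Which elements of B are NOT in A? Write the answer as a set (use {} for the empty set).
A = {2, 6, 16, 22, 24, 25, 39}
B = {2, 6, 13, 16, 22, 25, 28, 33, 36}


Set A = {2, 6, 16, 22, 24, 25, 39}
Set B = {2, 6, 13, 16, 22, 25, 28, 33, 36}
Check each element of B against A:
2 ∈ A, 6 ∈ A, 13 ∉ A (include), 16 ∈ A, 22 ∈ A, 25 ∈ A, 28 ∉ A (include), 33 ∉ A (include), 36 ∉ A (include)
Elements of B not in A: {13, 28, 33, 36}

{13, 28, 33, 36}


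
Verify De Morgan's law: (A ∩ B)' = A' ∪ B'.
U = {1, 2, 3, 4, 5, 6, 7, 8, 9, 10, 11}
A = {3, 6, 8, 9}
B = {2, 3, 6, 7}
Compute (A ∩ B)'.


U = {1, 2, 3, 4, 5, 6, 7, 8, 9, 10, 11}
A = {3, 6, 8, 9}, B = {2, 3, 6, 7}
A ∩ B = {3, 6}
(A ∩ B)' = U \ (A ∩ B) = {1, 2, 4, 5, 7, 8, 9, 10, 11}
Verification via A' ∪ B': A' = {1, 2, 4, 5, 7, 10, 11}, B' = {1, 4, 5, 8, 9, 10, 11}
A' ∪ B' = {1, 2, 4, 5, 7, 8, 9, 10, 11} ✓

{1, 2, 4, 5, 7, 8, 9, 10, 11}


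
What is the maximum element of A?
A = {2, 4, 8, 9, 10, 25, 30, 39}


Set A = {2, 4, 8, 9, 10, 25, 30, 39}
Elements in ascending order: 2, 4, 8, 9, 10, 25, 30, 39
The largest element is 39.

39


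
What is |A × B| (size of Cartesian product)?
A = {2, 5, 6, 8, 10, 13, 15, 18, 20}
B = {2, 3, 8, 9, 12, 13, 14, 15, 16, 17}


Set A = {2, 5, 6, 8, 10, 13, 15, 18, 20} has 9 elements.
Set B = {2, 3, 8, 9, 12, 13, 14, 15, 16, 17} has 10 elements.
|A × B| = |A| × |B| = 9 × 10 = 90

90


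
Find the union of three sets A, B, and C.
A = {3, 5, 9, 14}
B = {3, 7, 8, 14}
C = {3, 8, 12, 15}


Set A = {3, 5, 9, 14}
Set B = {3, 7, 8, 14}
Set C = {3, 8, 12, 15}
First, A ∪ B = {3, 5, 7, 8, 9, 14}
Then, (A ∪ B) ∪ C = {3, 5, 7, 8, 9, 12, 14, 15}

{3, 5, 7, 8, 9, 12, 14, 15}


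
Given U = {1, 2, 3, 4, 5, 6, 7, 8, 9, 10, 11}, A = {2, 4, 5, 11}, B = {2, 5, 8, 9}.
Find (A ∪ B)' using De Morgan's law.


U = {1, 2, 3, 4, 5, 6, 7, 8, 9, 10, 11}
A = {2, 4, 5, 11}, B = {2, 5, 8, 9}
A ∪ B = {2, 4, 5, 8, 9, 11}
(A ∪ B)' = U \ (A ∪ B) = {1, 3, 6, 7, 10}
Verification via A' ∩ B': A' = {1, 3, 6, 7, 8, 9, 10}, B' = {1, 3, 4, 6, 7, 10, 11}
A' ∩ B' = {1, 3, 6, 7, 10} ✓

{1, 3, 6, 7, 10}


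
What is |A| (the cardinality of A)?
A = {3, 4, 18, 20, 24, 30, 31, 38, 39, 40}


Set A = {3, 4, 18, 20, 24, 30, 31, 38, 39, 40}
Listing elements: 3, 4, 18, 20, 24, 30, 31, 38, 39, 40
Counting: 10 elements
|A| = 10

10


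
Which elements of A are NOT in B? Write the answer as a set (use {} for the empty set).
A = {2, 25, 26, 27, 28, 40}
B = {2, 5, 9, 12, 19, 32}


Set A = {2, 25, 26, 27, 28, 40}
Set B = {2, 5, 9, 12, 19, 32}
Check each element of A against B:
2 ∈ B, 25 ∉ B (include), 26 ∉ B (include), 27 ∉ B (include), 28 ∉ B (include), 40 ∉ B (include)
Elements of A not in B: {25, 26, 27, 28, 40}

{25, 26, 27, 28, 40}


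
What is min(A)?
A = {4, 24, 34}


Set A = {4, 24, 34}
Elements in ascending order: 4, 24, 34
The smallest element is 4.

4


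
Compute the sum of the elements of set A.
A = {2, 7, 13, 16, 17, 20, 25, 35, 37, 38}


Set A = {2, 7, 13, 16, 17, 20, 25, 35, 37, 38}
Sum = 2 + 7 + 13 + 16 + 17 + 20 + 25 + 35 + 37 + 38 = 210

210


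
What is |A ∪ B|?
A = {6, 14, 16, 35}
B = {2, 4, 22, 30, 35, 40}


Set A = {6, 14, 16, 35}, |A| = 4
Set B = {2, 4, 22, 30, 35, 40}, |B| = 6
A ∩ B = {35}, |A ∩ B| = 1
|A ∪ B| = |A| + |B| - |A ∩ B| = 4 + 6 - 1 = 9

9


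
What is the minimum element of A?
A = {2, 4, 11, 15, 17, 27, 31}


Set A = {2, 4, 11, 15, 17, 27, 31}
Elements in ascending order: 2, 4, 11, 15, 17, 27, 31
The smallest element is 2.

2


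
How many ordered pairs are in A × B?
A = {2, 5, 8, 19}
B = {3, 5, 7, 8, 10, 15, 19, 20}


Set A = {2, 5, 8, 19} has 4 elements.
Set B = {3, 5, 7, 8, 10, 15, 19, 20} has 8 elements.
|A × B| = |A| × |B| = 4 × 8 = 32

32


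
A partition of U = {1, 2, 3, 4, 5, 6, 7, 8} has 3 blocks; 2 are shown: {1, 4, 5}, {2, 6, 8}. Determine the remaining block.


U = {1, 2, 3, 4, 5, 6, 7, 8}
Shown blocks: {1, 4, 5}, {2, 6, 8}
A partition's blocks are pairwise disjoint and cover U, so the missing block = U \ (union of shown blocks).
Union of shown blocks: {1, 2, 4, 5, 6, 8}
Missing block = U \ (union) = {3, 7}

{3, 7}


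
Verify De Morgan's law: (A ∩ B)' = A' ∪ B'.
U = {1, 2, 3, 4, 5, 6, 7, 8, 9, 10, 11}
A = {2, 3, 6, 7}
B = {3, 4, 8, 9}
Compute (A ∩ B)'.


U = {1, 2, 3, 4, 5, 6, 7, 8, 9, 10, 11}
A = {2, 3, 6, 7}, B = {3, 4, 8, 9}
A ∩ B = {3}
(A ∩ B)' = U \ (A ∩ B) = {1, 2, 4, 5, 6, 7, 8, 9, 10, 11}
Verification via A' ∪ B': A' = {1, 4, 5, 8, 9, 10, 11}, B' = {1, 2, 5, 6, 7, 10, 11}
A' ∪ B' = {1, 2, 4, 5, 6, 7, 8, 9, 10, 11} ✓

{1, 2, 4, 5, 6, 7, 8, 9, 10, 11}


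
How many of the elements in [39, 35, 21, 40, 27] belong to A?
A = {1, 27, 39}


Set A = {1, 27, 39}
Candidates: [39, 35, 21, 40, 27]
Check each candidate:
39 ∈ A, 35 ∉ A, 21 ∉ A, 40 ∉ A, 27 ∈ A
Count of candidates in A: 2

2


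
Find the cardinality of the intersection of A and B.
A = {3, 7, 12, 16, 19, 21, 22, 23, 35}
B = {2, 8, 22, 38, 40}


Set A = {3, 7, 12, 16, 19, 21, 22, 23, 35}
Set B = {2, 8, 22, 38, 40}
A ∩ B = {22}
|A ∩ B| = 1

1


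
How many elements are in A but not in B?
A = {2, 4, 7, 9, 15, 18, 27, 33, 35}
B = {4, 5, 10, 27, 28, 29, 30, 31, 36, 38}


Set A = {2, 4, 7, 9, 15, 18, 27, 33, 35}
Set B = {4, 5, 10, 27, 28, 29, 30, 31, 36, 38}
A \ B = {2, 7, 9, 15, 18, 33, 35}
|A \ B| = 7

7


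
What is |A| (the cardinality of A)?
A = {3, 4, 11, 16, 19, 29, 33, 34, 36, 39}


Set A = {3, 4, 11, 16, 19, 29, 33, 34, 36, 39}
Listing elements: 3, 4, 11, 16, 19, 29, 33, 34, 36, 39
Counting: 10 elements
|A| = 10

10


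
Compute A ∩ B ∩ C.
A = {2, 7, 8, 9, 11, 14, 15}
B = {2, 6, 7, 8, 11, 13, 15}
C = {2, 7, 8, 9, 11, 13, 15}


Set A = {2, 7, 8, 9, 11, 14, 15}
Set B = {2, 6, 7, 8, 11, 13, 15}
Set C = {2, 7, 8, 9, 11, 13, 15}
First, A ∩ B = {2, 7, 8, 11, 15}
Then, (A ∩ B) ∩ C = {2, 7, 8, 11, 15}

{2, 7, 8, 11, 15}


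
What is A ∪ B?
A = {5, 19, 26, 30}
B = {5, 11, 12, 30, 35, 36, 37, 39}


Set A = {5, 19, 26, 30}
Set B = {5, 11, 12, 30, 35, 36, 37, 39}
A ∪ B includes all elements in either set.
Elements from A: {5, 19, 26, 30}
Elements from B not already included: {11, 12, 35, 36, 37, 39}
A ∪ B = {5, 11, 12, 19, 26, 30, 35, 36, 37, 39}

{5, 11, 12, 19, 26, 30, 35, 36, 37, 39}


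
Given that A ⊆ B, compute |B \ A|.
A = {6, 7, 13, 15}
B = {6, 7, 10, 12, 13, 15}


Set A = {6, 7, 13, 15}, |A| = 4
Set B = {6, 7, 10, 12, 13, 15}, |B| = 6
Since A ⊆ B: B \ A = {10, 12}
|B| - |A| = 6 - 4 = 2

2


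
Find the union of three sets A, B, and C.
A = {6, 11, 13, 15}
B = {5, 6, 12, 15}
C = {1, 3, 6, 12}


Set A = {6, 11, 13, 15}
Set B = {5, 6, 12, 15}
Set C = {1, 3, 6, 12}
First, A ∪ B = {5, 6, 11, 12, 13, 15}
Then, (A ∪ B) ∪ C = {1, 3, 5, 6, 11, 12, 13, 15}

{1, 3, 5, 6, 11, 12, 13, 15}


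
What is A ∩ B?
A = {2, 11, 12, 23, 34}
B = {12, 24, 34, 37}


Set A = {2, 11, 12, 23, 34}
Set B = {12, 24, 34, 37}
A ∩ B includes only elements in both sets.
Check each element of A against B:
2 ✗, 11 ✗, 12 ✓, 23 ✗, 34 ✓
A ∩ B = {12, 34}

{12, 34}


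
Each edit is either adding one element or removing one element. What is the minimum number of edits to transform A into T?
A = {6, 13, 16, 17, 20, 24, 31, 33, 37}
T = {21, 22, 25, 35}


Set A = {6, 13, 16, 17, 20, 24, 31, 33, 37}
Set T = {21, 22, 25, 35}
Elements to remove from A (in A, not in T): {6, 13, 16, 17, 20, 24, 31, 33, 37} → 9 removals
Elements to add to A (in T, not in A): {21, 22, 25, 35} → 4 additions
Total edits = 9 + 4 = 13

13


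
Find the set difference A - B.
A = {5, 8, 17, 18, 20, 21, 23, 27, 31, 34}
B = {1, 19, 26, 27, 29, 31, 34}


Set A = {5, 8, 17, 18, 20, 21, 23, 27, 31, 34}
Set B = {1, 19, 26, 27, 29, 31, 34}
A \ B includes elements in A that are not in B.
Check each element of A:
5 (not in B, keep), 8 (not in B, keep), 17 (not in B, keep), 18 (not in B, keep), 20 (not in B, keep), 21 (not in B, keep), 23 (not in B, keep), 27 (in B, remove), 31 (in B, remove), 34 (in B, remove)
A \ B = {5, 8, 17, 18, 20, 21, 23}

{5, 8, 17, 18, 20, 21, 23}


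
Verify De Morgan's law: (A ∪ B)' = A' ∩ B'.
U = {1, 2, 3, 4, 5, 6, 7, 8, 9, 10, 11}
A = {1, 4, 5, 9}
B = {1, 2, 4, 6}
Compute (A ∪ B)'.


U = {1, 2, 3, 4, 5, 6, 7, 8, 9, 10, 11}
A = {1, 4, 5, 9}, B = {1, 2, 4, 6}
A ∪ B = {1, 2, 4, 5, 6, 9}
(A ∪ B)' = U \ (A ∪ B) = {3, 7, 8, 10, 11}
Verification via A' ∩ B': A' = {2, 3, 6, 7, 8, 10, 11}, B' = {3, 5, 7, 8, 9, 10, 11}
A' ∩ B' = {3, 7, 8, 10, 11} ✓

{3, 7, 8, 10, 11}


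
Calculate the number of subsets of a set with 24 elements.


The set has 24 elements.
The power set contains all possible subsets.
|P(A)| = 2^|A| = 2^24 = 16777216

16777216


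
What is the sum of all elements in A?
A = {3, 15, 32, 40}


Set A = {3, 15, 32, 40}
Sum = 3 + 15 + 32 + 40 = 90

90


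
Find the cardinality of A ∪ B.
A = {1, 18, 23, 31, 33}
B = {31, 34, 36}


Set A = {1, 18, 23, 31, 33}, |A| = 5
Set B = {31, 34, 36}, |B| = 3
A ∩ B = {31}, |A ∩ B| = 1
|A ∪ B| = |A| + |B| - |A ∩ B| = 5 + 3 - 1 = 7

7


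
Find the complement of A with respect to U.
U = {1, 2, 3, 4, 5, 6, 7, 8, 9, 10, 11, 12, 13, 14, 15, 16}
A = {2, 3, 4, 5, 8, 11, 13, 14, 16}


Universal set U = {1, 2, 3, 4, 5, 6, 7, 8, 9, 10, 11, 12, 13, 14, 15, 16}
Set A = {2, 3, 4, 5, 8, 11, 13, 14, 16}
A' = U \ A = elements in U but not in A
Checking each element of U:
1 (not in A, include), 2 (in A, exclude), 3 (in A, exclude), 4 (in A, exclude), 5 (in A, exclude), 6 (not in A, include), 7 (not in A, include), 8 (in A, exclude), 9 (not in A, include), 10 (not in A, include), 11 (in A, exclude), 12 (not in A, include), 13 (in A, exclude), 14 (in A, exclude), 15 (not in A, include), 16 (in A, exclude)
A' = {1, 6, 7, 9, 10, 12, 15}

{1, 6, 7, 9, 10, 12, 15}


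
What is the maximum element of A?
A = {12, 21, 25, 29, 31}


Set A = {12, 21, 25, 29, 31}
Elements in ascending order: 12, 21, 25, 29, 31
The largest element is 31.

31


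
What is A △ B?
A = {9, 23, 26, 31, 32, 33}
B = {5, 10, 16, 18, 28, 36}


Set A = {9, 23, 26, 31, 32, 33}
Set B = {5, 10, 16, 18, 28, 36}
A △ B = (A \ B) ∪ (B \ A)
Elements in A but not B: {9, 23, 26, 31, 32, 33}
Elements in B but not A: {5, 10, 16, 18, 28, 36}
A △ B = {5, 9, 10, 16, 18, 23, 26, 28, 31, 32, 33, 36}

{5, 9, 10, 16, 18, 23, 26, 28, 31, 32, 33, 36}


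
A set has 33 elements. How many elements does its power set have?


The set has 33 elements.
The power set contains all possible subsets.
|P(A)| = 2^|A| = 2^33 = 8589934592

8589934592


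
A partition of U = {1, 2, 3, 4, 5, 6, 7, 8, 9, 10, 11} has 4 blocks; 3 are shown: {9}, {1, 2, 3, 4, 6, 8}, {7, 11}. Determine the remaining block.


U = {1, 2, 3, 4, 5, 6, 7, 8, 9, 10, 11}
Shown blocks: {9}, {1, 2, 3, 4, 6, 8}, {7, 11}
A partition's blocks are pairwise disjoint and cover U, so the missing block = U \ (union of shown blocks).
Union of shown blocks: {1, 2, 3, 4, 6, 7, 8, 9, 11}
Missing block = U \ (union) = {5, 10}

{5, 10}


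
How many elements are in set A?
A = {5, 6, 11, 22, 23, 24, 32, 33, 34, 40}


Set A = {5, 6, 11, 22, 23, 24, 32, 33, 34, 40}
Listing elements: 5, 6, 11, 22, 23, 24, 32, 33, 34, 40
Counting: 10 elements
|A| = 10

10


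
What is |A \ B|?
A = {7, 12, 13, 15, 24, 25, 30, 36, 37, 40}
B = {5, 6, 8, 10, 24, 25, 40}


Set A = {7, 12, 13, 15, 24, 25, 30, 36, 37, 40}
Set B = {5, 6, 8, 10, 24, 25, 40}
A \ B = {7, 12, 13, 15, 30, 36, 37}
|A \ B| = 7

7


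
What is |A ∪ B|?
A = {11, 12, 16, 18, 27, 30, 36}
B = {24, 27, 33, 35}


Set A = {11, 12, 16, 18, 27, 30, 36}, |A| = 7
Set B = {24, 27, 33, 35}, |B| = 4
A ∩ B = {27}, |A ∩ B| = 1
|A ∪ B| = |A| + |B| - |A ∩ B| = 7 + 4 - 1 = 10

10


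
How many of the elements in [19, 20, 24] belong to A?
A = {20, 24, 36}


Set A = {20, 24, 36}
Candidates: [19, 20, 24]
Check each candidate:
19 ∉ A, 20 ∈ A, 24 ∈ A
Count of candidates in A: 2

2


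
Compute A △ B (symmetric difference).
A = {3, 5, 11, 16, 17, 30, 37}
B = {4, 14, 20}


Set A = {3, 5, 11, 16, 17, 30, 37}
Set B = {4, 14, 20}
A △ B = (A \ B) ∪ (B \ A)
Elements in A but not B: {3, 5, 11, 16, 17, 30, 37}
Elements in B but not A: {4, 14, 20}
A △ B = {3, 4, 5, 11, 14, 16, 17, 20, 30, 37}

{3, 4, 5, 11, 14, 16, 17, 20, 30, 37}


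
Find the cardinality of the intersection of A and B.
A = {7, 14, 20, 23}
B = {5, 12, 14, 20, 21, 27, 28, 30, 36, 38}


Set A = {7, 14, 20, 23}
Set B = {5, 12, 14, 20, 21, 27, 28, 30, 36, 38}
A ∩ B = {14, 20}
|A ∩ B| = 2

2


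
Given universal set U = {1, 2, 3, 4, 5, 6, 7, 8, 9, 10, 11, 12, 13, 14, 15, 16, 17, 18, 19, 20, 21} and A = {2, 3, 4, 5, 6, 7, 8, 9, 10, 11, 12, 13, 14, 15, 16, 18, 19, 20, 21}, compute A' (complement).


Universal set U = {1, 2, 3, 4, 5, 6, 7, 8, 9, 10, 11, 12, 13, 14, 15, 16, 17, 18, 19, 20, 21}
Set A = {2, 3, 4, 5, 6, 7, 8, 9, 10, 11, 12, 13, 14, 15, 16, 18, 19, 20, 21}
A' = U \ A = elements in U but not in A
Checking each element of U:
1 (not in A, include), 2 (in A, exclude), 3 (in A, exclude), 4 (in A, exclude), 5 (in A, exclude), 6 (in A, exclude), 7 (in A, exclude), 8 (in A, exclude), 9 (in A, exclude), 10 (in A, exclude), 11 (in A, exclude), 12 (in A, exclude), 13 (in A, exclude), 14 (in A, exclude), 15 (in A, exclude), 16 (in A, exclude), 17 (not in A, include), 18 (in A, exclude), 19 (in A, exclude), 20 (in A, exclude), 21 (in A, exclude)
A' = {1, 17}

{1, 17}


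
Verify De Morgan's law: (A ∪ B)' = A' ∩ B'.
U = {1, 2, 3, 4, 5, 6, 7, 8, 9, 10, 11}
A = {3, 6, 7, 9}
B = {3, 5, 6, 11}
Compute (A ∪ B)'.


U = {1, 2, 3, 4, 5, 6, 7, 8, 9, 10, 11}
A = {3, 6, 7, 9}, B = {3, 5, 6, 11}
A ∪ B = {3, 5, 6, 7, 9, 11}
(A ∪ B)' = U \ (A ∪ B) = {1, 2, 4, 8, 10}
Verification via A' ∩ B': A' = {1, 2, 4, 5, 8, 10, 11}, B' = {1, 2, 4, 7, 8, 9, 10}
A' ∩ B' = {1, 2, 4, 8, 10} ✓

{1, 2, 4, 8, 10}


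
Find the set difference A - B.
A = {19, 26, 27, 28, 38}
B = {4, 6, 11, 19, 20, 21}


Set A = {19, 26, 27, 28, 38}
Set B = {4, 6, 11, 19, 20, 21}
A \ B includes elements in A that are not in B.
Check each element of A:
19 (in B, remove), 26 (not in B, keep), 27 (not in B, keep), 28 (not in B, keep), 38 (not in B, keep)
A \ B = {26, 27, 28, 38}

{26, 27, 28, 38}
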